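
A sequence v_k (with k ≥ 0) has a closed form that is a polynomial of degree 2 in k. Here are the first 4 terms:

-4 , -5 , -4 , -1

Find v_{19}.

1st diffs: -1, 1, 3.
2nd diffs: 2, 2 (constant).
Newton forward-difference form: v_k = -4 + (-1)·C(k,1) + 2·C(k,2).
At k = 19: k = 19, so v_{19} = -4 - 19 + 342 = 319.

319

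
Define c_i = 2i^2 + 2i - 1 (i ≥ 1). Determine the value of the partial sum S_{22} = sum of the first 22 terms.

8074

Over i = 1..22: Σi = 253, Σi² = 3795.
Total = (2)·3795 + (2)·253 + (-1)·22 = 8074.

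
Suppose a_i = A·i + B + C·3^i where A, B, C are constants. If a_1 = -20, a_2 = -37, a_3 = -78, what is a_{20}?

-6973568911

The three given values yield: A + B + 3C = -20; 2A + B + 9C = -37; 3A + B + 27C = -78.
Subtracting the first from the second: A + 6C = -17.
Subtracting the second from the third: A + 18C = -41.
Solving: C = -2, A = -5, then B = -9.
So a_i = -5·i + (-9) + (-2)·3^i; at i=20 this is -6973568911.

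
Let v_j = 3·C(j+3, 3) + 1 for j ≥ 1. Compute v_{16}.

2908

C(19, 3) = 969, so v_{16} = 2908.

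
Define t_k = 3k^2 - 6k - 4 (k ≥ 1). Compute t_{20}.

t_{20} = 3·20^2 - 6·20 - 4 = 1076.

1076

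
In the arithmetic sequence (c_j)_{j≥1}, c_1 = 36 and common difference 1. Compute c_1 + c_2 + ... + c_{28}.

1386

c_j = 36 + (j - 1)·1.
c_{28} = 63; S = 28·(36 + 63)/2 = 1386.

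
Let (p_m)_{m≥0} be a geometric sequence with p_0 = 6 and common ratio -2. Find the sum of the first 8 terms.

-510

p_m = 6·(-2)^(m-0).
S = 6·((-2)^8 - 1)/(-2 - 1) = 6·(256 - 1)/(-3) = -510.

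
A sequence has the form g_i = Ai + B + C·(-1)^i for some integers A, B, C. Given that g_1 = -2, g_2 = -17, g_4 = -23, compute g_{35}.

-104

Write the equations: A + B - C = -2; 2A + B + C = -17; 4A + B + C = -23.
Subtracting the first from the second: A + 2C = -15.
Subtracting the second from the third: 2A = -6.
Solving: C = -6, A = -3, then B = -5.
So g_i = -3·i + (-5) + (-6)·(-1)^i; at i=35 this is -104.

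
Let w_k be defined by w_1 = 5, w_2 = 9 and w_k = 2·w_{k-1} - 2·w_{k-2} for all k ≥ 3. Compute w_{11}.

w_3 = 8  w_4 = -2  w_5 = -20  w_6 = -36  w_7 = -32  w_8 = 8  w_9 = 80  w_{10} = 144  w_{11} = 128.

128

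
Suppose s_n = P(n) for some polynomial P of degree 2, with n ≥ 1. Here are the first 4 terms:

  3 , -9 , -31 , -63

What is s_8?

1st diffs: -12, -22, -32.
2nd diffs: -10, -10 (constant).
Newton forward-difference form: s_n = 3 + (-12)·C(n-1,1) + (-10)·C(n-1,2).
At n = 8: n-1 = 7, so s_8 = 3 - 84 - 210 = -291.

-291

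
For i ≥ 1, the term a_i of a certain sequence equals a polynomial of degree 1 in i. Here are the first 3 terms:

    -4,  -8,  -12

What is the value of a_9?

-36

1st diffs: -4, -4 (constant).
So a_i = -4i.
Evaluating at i = 9 gives a_9 = -36.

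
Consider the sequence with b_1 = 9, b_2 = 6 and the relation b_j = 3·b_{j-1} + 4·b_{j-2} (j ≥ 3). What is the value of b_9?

196614

Compute successive terms:
b_3 = 54  b_4 = 186  b_5 = 774  b_6 = 3066  b_7 = 12294  b_8 = 49146  b_9 = 196614.
(Characteristic roots are 4 and -1.)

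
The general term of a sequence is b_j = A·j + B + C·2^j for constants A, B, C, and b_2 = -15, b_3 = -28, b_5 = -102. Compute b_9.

-1546

The three given values yield: 2A + B + 4C = -15; 3A + B + 8C = -28; 5A + B + 32C = -102.
Subtracting the first from the second: A + 4C = -13.
Subtracting the second from the third: 2A + 24C = -74.
Solving: C = -3, A = -1, then B = -1.
Hence b_9 = -1·9 + (-1) + (-3)·512 = -1546.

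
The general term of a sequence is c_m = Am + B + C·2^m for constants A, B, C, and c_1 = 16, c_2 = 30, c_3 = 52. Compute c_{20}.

Plug in m = 1, 2, 3: A + B + 2C = 16; 2A + B + 4C = 30; 3A + B + 8C = 52.
Subtracting the first from the second: A + 2C = 14.
Subtracting the second from the third: A + 4C = 22.
Solving: C = 4, A = 6, then B = 2.
Therefore c_{20} = 120 + 2 + 4·1048576 = 4194426.

4194426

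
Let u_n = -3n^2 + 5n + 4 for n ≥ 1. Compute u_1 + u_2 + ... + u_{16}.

-3744

Over n = 1..16: Σn = 136, Σn² = 1496.
Total = (-3)·1496 + (5)·136 + (4)·16 = -3744.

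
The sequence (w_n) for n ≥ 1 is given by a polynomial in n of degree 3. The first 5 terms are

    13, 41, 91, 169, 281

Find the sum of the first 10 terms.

5290

1st diffs: 28, 50, 78, 112.
2nd diffs: 22, 28, 34.
3rd diffs: 6, 6 (constant).
So w_n = n^3 + 5n^2 + 6n + 1.
Continuing: …, 433, 631, 881, 1189, …, w_{10} = 1561.
Summing n = 1..10 (10 terms) gives 5290.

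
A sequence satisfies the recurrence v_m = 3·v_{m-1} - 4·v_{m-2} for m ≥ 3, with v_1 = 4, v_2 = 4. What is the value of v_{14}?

Iterate the recurrence:
v_3 = -4  v_4 = -28  v_5 = -68  …  v_{11} = 1148  v_{12} = -3868  v_{13} = -16196  v_{14} = -33116.

-33116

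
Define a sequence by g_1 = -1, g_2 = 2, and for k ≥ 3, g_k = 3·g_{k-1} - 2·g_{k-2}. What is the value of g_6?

92

Iterate the recurrence:
g_3 = 8;  g_4 = 20;  g_5 = 44;  g_6 = 92.
(Characteristic roots are 2 and 1.)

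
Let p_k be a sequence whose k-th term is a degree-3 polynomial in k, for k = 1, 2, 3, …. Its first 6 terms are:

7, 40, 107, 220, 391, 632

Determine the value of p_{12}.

4220

1st diffs: 33, 67, 113, 171, 241.
2nd diffs: 34, 46, 58, 70.
3rd diffs: 12, 12, 12 (constant).
Newton forward-difference form: p_k = 7 + 33·C(k-1,1) + 34·C(k-1,2) + 12·C(k-1,3).
At k = 12: k-1 = 11, so p_{12} = 7 + 363 + 1870 + 1980 = 4220.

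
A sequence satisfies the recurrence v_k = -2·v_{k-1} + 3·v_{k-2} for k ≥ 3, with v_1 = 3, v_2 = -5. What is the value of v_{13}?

v_3 = 19;  v_4 = -53;  v_5 = 163;  …;  v_{10} = -39365;  v_{11} = 118099;  v_{12} = -354293;  v_{13} = 1062883.
(Characteristic roots are 1 and -3.)

1062883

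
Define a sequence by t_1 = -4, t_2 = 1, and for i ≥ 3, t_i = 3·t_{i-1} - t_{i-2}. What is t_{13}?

117212

Iterate the recurrence:
t_3 = 7; t_4 = 20; t_5 = 53; …; t_{10} = 6532; t_{11} = 17101; t_{12} = 44771; t_{13} = 117212.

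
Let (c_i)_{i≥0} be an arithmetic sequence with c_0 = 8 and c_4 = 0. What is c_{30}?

-52

Common difference d = (0 - 8) / (4 - 0) = -2.
c_i = 8 + (i - 0)·(-2).
c_{30} = 8 + 30·(-2) = -52.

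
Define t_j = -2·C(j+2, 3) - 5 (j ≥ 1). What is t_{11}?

-577

C(13, 3) = 286, so t_{11} = -577.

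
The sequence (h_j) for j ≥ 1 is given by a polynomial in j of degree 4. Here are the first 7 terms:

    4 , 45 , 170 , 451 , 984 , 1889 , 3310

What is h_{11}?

1st diffs: 41, 125, 281, 533, 905, 1421.
2nd diffs: 84, 156, 252, 372, 516.
3rd diffs: 72, 96, 120, 144.
4th diffs: 24, 24, 24 (constant).
So h_j = j^4 + 2j^3 + 5j^2 - 3j - 1.
Evaluating at j = 11 gives h_{11} = 17874.

17874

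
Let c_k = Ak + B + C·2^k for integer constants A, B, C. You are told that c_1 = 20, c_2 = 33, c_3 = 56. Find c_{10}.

Write the equations: A + B + 2C = 20; 2A + B + 4C = 33; 3A + B + 8C = 56.
Subtracting the first from the second: A + 2C = 13.
Subtracting the second from the third: A + 4C = 23.
Solving: C = 5, A = 3, then B = 7.
So c_k = 3·k + 7 + 5·2^k; at k=10 this is 5157.

5157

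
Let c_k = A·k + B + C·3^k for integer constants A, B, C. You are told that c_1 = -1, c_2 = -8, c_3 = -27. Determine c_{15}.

The three given values yield: A + B + 3C = -1; 2A + B + 9C = -8; 3A + B + 27C = -27.
Subtracting the first from the second: A + 6C = -7.
Subtracting the second from the third: A + 18C = -19.
Solving: C = -1, A = -1, then B = 3.
Therefore c_{15} = -15 + 3 + (-1)·14348907 = -14348919.

-14348919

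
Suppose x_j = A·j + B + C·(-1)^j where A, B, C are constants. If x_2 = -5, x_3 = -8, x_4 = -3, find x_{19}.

8

At j = 2, 3, 4: 2A + B + C = -5; 3A + B - C = -8; 4A + B + C = -3.
Subtracting the first from the second: A - 2C = -3.
Subtracting the second from the third: A + 2C = 5.
Solving: C = 2, A = 1, then B = -9.
Hence x_{19} = 1·19 + (-9) + 2·(-1) = 8.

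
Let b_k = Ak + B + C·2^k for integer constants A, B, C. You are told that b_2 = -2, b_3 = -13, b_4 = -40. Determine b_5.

-99

Write the equations: 2A + B + 4C = -2; 3A + B + 8C = -13; 4A + B + 16C = -40.
Subtracting the first from the second: A + 4C = -11.
Subtracting the second from the third: A + 8C = -27.
Solving: C = -4, A = 5, then B = 4.
Therefore b_5 = 25 + 4 + (-4)·32 = -99.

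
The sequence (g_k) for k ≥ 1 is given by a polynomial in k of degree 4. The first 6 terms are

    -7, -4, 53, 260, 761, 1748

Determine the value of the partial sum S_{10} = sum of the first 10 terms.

1st diffs: 3, 57, 207, 501, 987.
2nd diffs: 54, 150, 294, 486.
3rd diffs: 96, 144, 192.
4th diffs: 48, 48 (constant).
Newton forward-difference form: g_k = -7 + 3·C(k-1,1) + 54·C(k-1,2) + 96·C(k-1,3) + 48·C(k-1,4).
Continuing: 3461, 6188, 10265, 16076.
Summing k = 1..10 (10 terms) gives 38801.

38801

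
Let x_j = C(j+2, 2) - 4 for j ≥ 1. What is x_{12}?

87

C(14, 2) = 91, so x_{12} = 87.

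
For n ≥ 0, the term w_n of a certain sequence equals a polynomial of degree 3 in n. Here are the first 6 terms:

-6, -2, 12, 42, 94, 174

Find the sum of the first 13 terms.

1st diffs: 4, 14, 30, 52, 80.
2nd diffs: 10, 16, 22, 28.
3rd diffs: 6, 6, 6 (constant).
Newton forward-difference form: w_n = -6 + 4·C(n,1) + 10·C(n,2) + 6·C(n,3).
Continuing: …, 288, 442, 642, 894, …, w_{12} = 2022.
Summing n = 0..12 (13 terms) gives 7384.

7384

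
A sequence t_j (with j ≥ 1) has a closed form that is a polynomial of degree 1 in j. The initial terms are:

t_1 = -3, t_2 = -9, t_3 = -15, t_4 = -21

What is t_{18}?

1st diffs: -6, -6, -6 (constant).
So t_j = -6j + 3.
Evaluating at j = 18 gives t_{18} = -105.

-105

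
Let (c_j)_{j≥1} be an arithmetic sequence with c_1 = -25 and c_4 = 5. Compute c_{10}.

65

Common difference d = (5 - (-25)) / (4 - 1) = 10.
c_j = -25 + (j - 1)·10.
c_{10} = -25 + 9·10 = 65.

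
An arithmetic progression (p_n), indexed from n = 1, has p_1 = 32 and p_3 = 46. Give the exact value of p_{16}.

Common difference d = (46 - 32) / (3 - 1) = 7.
p_n = 32 + (n - 1)·7.
p_{16} = 32 + 15·7 = 137.

137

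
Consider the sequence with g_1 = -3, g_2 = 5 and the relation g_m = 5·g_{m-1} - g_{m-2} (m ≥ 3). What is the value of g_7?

14853

Iterate the recurrence:
g_3 = 28  g_4 = 135  g_5 = 647  g_6 = 3100  g_7 = 14853.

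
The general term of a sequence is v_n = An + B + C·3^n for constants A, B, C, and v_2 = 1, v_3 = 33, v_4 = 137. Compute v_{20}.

6973568713

Plug in n = 2, 3, 4: 2A + B + 9C = 1; 3A + B + 27C = 33; 4A + B + 81C = 137.
Subtracting the first from the second: A + 18C = 32.
Subtracting the second from the third: A + 54C = 104.
Solving: C = 2, A = -4, then B = -9.
Therefore v_{20} = -80 + (-9) + 2·3486784401 = 6973568713.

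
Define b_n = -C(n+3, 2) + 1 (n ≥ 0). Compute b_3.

C(6, 2) = 15, so b_3 = -14.

-14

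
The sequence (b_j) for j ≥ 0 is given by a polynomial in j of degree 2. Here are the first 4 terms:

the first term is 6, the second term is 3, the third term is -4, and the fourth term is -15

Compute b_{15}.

-459

1st diffs: -3, -7, -11.
2nd diffs: -4, -4 (constant).
So b_j = -2j^2 - j + 6.
Evaluating at j = 15 gives b_{15} = -459.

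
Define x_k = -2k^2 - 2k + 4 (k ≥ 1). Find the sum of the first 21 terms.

Over k = 1..21: Σk = 231, Σk² = 3311.
Total = (-2)·3311 + (-2)·231 + (4)·21 = -7000.

-7000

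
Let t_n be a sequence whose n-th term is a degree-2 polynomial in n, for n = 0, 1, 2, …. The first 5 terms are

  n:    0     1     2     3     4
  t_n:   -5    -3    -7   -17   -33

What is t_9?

1st diffs: 2, -4, -10, -16.
2nd diffs: -6, -6, -6 (constant).
Newton forward-difference form: t_n = -5 + 2·C(n,1) + (-6)·C(n,2).
At n = 9: n = 9, so t_9 = -5 + 18 - 216 = -203.

-203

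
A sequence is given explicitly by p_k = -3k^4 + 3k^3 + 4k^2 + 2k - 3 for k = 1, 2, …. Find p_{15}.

-140823

p_{15} = -3·15^4 + 3·15^3 + 4·15^2 + 2·15 - 3 = -140823.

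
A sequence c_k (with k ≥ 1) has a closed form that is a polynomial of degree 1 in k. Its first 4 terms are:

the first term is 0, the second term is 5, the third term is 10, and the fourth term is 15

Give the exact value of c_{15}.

1st diffs: 5, 5, 5 (constant).
So c_k = 5k - 5.
Evaluating at k = 15 gives c_{15} = 70.

70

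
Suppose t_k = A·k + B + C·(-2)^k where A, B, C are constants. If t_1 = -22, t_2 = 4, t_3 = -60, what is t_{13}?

-41020

At k = 1, 2, 3: A + B - 2C = -22; 2A + B + 4C = 4; 3A + B - 8C = -60.
Subtracting the first from the second: A + 6C = 26.
Subtracting the second from the third: A - 12C = -64.
Solving: C = 5, A = -4, then B = -8.
Therefore t_{13} = -52 + (-8) + 5·(-8192) = -41020.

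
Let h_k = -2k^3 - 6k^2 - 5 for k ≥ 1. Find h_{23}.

h_{23} = -2·23^3 - 6·23^2 - 5 = -27513.

-27513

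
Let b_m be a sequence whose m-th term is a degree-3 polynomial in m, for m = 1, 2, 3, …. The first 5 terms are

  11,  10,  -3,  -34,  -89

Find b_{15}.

-3279

1st diffs: -1, -13, -31, -55.
2nd diffs: -12, -18, -24.
3rd diffs: -6, -6 (constant).
Newton forward-difference form: b_m = 11 + (-1)·C(m-1,1) + (-12)·C(m-1,2) + (-6)·C(m-1,3).
At m = 15: m-1 = 14, so b_{15} = 11 - 14 - 1092 - 2184 = -3279.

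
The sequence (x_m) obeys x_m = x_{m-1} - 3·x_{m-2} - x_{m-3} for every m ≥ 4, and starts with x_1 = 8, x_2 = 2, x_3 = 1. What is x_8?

45

Iterate the recurrence:
x_4 = -13;  x_5 = -18;  x_6 = 20;  x_7 = 87;  x_8 = 45.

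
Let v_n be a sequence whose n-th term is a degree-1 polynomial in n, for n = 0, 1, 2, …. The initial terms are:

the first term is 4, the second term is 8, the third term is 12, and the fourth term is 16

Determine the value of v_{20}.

1st diffs: 4, 4, 4 (constant).
So v_n = 4n + 4.
Evaluating at n = 20 gives v_{20} = 84.

84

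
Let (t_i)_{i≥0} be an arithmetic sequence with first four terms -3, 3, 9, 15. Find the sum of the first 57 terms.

Common difference d = 6.
t_i = -3 + (i - 0)·6.
t_{56} = 333; S = 57·(-3 + 333)/2 = 9405.

9405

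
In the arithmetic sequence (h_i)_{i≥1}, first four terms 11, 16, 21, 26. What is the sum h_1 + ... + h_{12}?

Common difference d = 5.
h_i = 11 + (i - 1)·5.
h_{12} = 66; S = 12·(11 + 66)/2 = 462.

462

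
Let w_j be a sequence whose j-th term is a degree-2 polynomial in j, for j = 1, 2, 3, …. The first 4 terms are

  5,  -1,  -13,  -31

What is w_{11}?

-325

1st diffs: -6, -12, -18.
2nd diffs: -6, -6 (constant).
Newton forward-difference form: w_j = 5 + (-6)·C(j-1,1) + (-6)·C(j-1,2).
At j = 11: j-1 = 10, so w_{11} = 5 - 60 - 270 = -325.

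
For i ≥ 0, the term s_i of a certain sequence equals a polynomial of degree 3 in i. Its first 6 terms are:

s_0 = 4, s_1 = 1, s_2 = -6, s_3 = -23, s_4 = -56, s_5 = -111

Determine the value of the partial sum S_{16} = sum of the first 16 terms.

-13456

1st diffs: -3, -7, -17, -33, -55.
2nd diffs: -4, -10, -16, -22.
3rd diffs: -6, -6, -6 (constant).
Newton forward-difference form: s_i = 4 + (-3)·C(i,1) + (-4)·C(i,2) + (-6)·C(i,3).
Continuing: …, -194, -311, -468, -671, …, s_{15} = -3191.
Summing i = 0..15 (16 terms) gives -13456.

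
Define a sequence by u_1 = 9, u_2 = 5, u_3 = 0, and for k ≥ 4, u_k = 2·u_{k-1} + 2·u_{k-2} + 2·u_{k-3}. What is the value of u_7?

u_4 = 28  u_5 = 66  u_6 = 188  u_7 = 564.

564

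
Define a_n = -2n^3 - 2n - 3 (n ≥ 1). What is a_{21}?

-18567

a_{21} = -2·21^3 - 2·21 - 3 = -18567.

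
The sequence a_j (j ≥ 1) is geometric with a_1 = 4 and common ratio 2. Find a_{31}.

a_j = 4·2^(j-1).
a_{31} = 4·2^30 = 4294967296.

4294967296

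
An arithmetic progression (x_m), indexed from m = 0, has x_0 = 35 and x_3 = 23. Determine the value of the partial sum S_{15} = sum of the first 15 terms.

Common difference d = (23 - 35) / (3 - 0) = -4.
x_m = 35 + (m - 0)·(-4).
x_{14} = -21; S = 15·(35 + (-21))/2 = 105.

105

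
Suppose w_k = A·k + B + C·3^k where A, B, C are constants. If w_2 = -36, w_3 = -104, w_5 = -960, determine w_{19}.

-4649045800

At k = 2, 3, 5: 2A + B + 9C = -36; 3A + B + 27C = -104; 5A + B + 243C = -960.
Subtracting the first from the second: A + 18C = -68.
Subtracting the second from the third: 2A + 216C = -856.
Solving: C = -4, A = 4, then B = -8.
So w_k = 4·k + (-8) + (-4)·3^k; at k=19 this is -4649045800.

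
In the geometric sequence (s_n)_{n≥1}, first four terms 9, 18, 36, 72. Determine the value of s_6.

Common ratio r = 2.
s_n = 9·2^(n-1).
s_6 = 9·2^5 = 288.

288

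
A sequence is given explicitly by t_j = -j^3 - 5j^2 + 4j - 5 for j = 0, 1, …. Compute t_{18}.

t_{18} = -1·18^3 - 5·18^2 + 4·18 - 5 = -7385.

-7385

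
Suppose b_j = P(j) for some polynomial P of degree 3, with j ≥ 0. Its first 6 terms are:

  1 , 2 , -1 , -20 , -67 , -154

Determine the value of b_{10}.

-1609

1st diffs: 1, -3, -19, -47, -87.
2nd diffs: -4, -16, -28, -40.
3rd diffs: -12, -12, -12 (constant).
Newton forward-difference form: b_j = 1 + 1·C(j,1) + (-4)·C(j,2) + (-12)·C(j,3).
At j = 10: j = 10, so b_{10} = 1 + 10 - 180 - 1440 = -1609.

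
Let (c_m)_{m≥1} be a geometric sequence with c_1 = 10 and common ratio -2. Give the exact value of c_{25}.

167772160

c_m = 10·(-2)^(m-1).
c_{25} = 10·(-2)^24 = 167772160.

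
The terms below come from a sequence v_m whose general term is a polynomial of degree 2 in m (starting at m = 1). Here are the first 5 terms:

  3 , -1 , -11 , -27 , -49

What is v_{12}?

-371

1st diffs: -4, -10, -16, -22.
2nd diffs: -6, -6, -6 (constant).
So v_m = -3m^2 + 5m + 1.
Evaluating at m = 12 gives v_{12} = -371.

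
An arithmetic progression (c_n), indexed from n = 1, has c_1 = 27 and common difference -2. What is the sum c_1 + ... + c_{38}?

-380

c_n = 27 + (n - 1)·(-2).
c_{38} = -47; S = 38·(27 + (-47))/2 = -380.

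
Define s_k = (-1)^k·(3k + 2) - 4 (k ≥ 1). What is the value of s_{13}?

(-1)^13 = -1; 3k + 2 at k=13 is 41; so s_{13} = -45.

-45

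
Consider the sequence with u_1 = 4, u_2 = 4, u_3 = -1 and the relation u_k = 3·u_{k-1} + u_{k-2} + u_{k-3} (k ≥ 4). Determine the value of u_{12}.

u_4 = 5; u_5 = 18; u_6 = 58; u_7 = 197; u_8 = 667; u_9 = 2256; u_{10} = 7632; u_{11} = 25819; u_{12} = 87345.

87345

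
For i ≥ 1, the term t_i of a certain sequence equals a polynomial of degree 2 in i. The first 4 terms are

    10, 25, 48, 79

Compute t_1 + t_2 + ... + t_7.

665

1st diffs: 15, 23, 31.
2nd diffs: 8, 8 (constant).
So t_i = 4i^2 + 3i + 3.
Continuing: 118, 165, 220.
Summing i = 1..7 (7 terms) gives 665.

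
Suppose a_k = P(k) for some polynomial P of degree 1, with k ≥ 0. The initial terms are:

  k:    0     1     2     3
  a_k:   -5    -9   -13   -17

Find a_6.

1st diffs: -4, -4, -4 (constant).
So a_k = -4k - 5.
Evaluating at k = 6 gives a_6 = -29.

-29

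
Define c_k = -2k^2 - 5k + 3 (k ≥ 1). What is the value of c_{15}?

-522

c_{15} = -2·15^2 - 5·15 + 3 = -522.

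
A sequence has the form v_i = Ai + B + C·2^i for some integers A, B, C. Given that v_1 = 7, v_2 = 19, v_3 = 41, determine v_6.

327

The three given values yield: A + B + 2C = 7; 2A + B + 4C = 19; 3A + B + 8C = 41.
Subtracting the first from the second: A + 2C = 12.
Subtracting the second from the third: A + 4C = 22.
Solving: C = 5, A = 2, then B = -5.
Therefore v_6 = 12 + (-5) + 5·64 = 327.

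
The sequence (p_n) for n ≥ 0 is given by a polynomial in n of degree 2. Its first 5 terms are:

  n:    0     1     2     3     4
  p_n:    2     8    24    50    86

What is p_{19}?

1826

1st diffs: 6, 16, 26, 36.
2nd diffs: 10, 10, 10 (constant).
Newton forward-difference form: p_n = 2 + 6·C(n,1) + 10·C(n,2).
At n = 19: n = 19, so p_{19} = 2 + 114 + 1710 = 1826.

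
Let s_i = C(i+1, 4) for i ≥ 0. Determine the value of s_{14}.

C(15, 4) = 1365, so s_{14} = 1365.

1365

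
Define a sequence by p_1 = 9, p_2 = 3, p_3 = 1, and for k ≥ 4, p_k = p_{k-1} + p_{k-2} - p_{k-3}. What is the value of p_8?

Applying the relation repeatedly:
p_4 = -5  p_5 = -7  p_6 = -13  p_7 = -15  p_8 = -21.

-21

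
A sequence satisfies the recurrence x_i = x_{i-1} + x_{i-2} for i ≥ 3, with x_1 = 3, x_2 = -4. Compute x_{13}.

Compute successive terms:
x_3 = -1  x_4 = -5  x_5 = -6  …  x_{10} = -73  x_{11} = -118  x_{12} = -191  x_{13} = -309.

-309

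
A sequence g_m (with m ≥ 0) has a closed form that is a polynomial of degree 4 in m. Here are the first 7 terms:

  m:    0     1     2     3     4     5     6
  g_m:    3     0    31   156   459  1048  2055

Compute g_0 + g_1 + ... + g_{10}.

36366

1st diffs: -3, 31, 125, 303, 589, 1007.
2nd diffs: 34, 94, 178, 286, 418.
3rd diffs: 60, 84, 108, 132.
4th diffs: 24, 24, 24 (constant).
So g_m = m^4 + 4m^3 - 2m^2 - 6m + 3.
Continuing: 3636, 5971, 9264, 13743.
Summing m = 0..10 (11 terms) gives 36366.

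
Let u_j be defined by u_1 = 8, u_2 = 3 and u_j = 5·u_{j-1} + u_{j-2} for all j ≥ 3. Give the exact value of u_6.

3183

Applying the relation repeatedly:
u_3 = 23, u_4 = 118, u_5 = 613, u_6 = 3183.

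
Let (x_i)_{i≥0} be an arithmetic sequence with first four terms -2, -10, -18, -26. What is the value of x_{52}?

Common difference d = -8.
x_i = -2 + (i - 0)·(-8).
x_{52} = -2 + 52·(-8) = -418.

-418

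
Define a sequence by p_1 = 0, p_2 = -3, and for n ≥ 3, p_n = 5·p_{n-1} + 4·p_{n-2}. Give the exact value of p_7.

Step forward from the initial values:
p_3 = -15; p_4 = -87; p_5 = -495; p_6 = -2823; p_7 = -16095.

-16095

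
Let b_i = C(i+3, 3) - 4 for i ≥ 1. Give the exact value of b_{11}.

360

C(14, 3) = 364, so b_{11} = 360.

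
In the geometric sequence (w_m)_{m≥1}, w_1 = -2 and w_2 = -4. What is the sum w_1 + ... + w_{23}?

-16777214

Common ratio r = 2.
w_m = (-2)·2^(m-1).
S = (-2)·(2^23 - 1)/(2 - 1) = (-2)·(8388608 - 1)/(1) = -16777214.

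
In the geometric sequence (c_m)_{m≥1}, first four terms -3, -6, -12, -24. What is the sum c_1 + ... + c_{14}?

Common ratio r = 2.
c_m = (-3)·2^(m-1).
S = (-3)·(2^14 - 1)/(2 - 1) = (-3)·(16384 - 1)/(1) = -49149.

-49149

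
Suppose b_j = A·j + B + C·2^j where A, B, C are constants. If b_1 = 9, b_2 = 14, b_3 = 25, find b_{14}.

49142

Plug in j = 1, 2, 3: A + B + 2C = 9; 2A + B + 4C = 14; 3A + B + 8C = 25.
Subtracting the first from the second: A + 2C = 5.
Subtracting the second from the third: A + 4C = 11.
Solving: C = 3, A = -1, then B = 4.
Therefore b_{14} = -14 + 4 + 3·16384 = 49142.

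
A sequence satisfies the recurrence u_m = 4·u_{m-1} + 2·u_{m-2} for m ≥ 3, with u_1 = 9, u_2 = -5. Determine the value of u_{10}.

-133200

Compute successive terms:
u_3 = -2;  u_4 = -18;  u_5 = -76;  u_6 = -340;  u_7 = -1512;  u_8 = -6728;  u_9 = -29936;  u_{10} = -133200.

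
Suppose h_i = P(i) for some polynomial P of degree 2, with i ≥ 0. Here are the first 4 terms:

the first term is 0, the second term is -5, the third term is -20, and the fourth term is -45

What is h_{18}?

-1620

1st diffs: -5, -15, -25.
2nd diffs: -10, -10 (constant).
Newton forward-difference form: h_i = (-5)·C(i,1) + (-10)·C(i,2).
At i = 18: i = 18, so h_{18} = -90 - 1530 = -1620.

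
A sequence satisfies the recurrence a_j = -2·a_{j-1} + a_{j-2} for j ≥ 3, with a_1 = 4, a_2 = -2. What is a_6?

-106

Iterate the recurrence:
a_3 = 8  a_4 = -18  a_5 = 44  a_6 = -106.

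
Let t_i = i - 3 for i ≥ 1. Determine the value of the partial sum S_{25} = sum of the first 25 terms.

Over i = 1..25: Σi = 325.
Total = (1)·325 + (-3)·25 = 250.

250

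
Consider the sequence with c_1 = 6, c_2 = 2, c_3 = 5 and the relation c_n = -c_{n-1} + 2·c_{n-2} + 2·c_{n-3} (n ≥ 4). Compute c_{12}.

Applying the relation repeatedly:
c_4 = 11;  c_5 = 3;  c_6 = 29;  c_7 = -1;  c_8 = 65;  c_9 = -9;  c_{10} = 137;  c_{11} = -25;  c_{12} = 281.

281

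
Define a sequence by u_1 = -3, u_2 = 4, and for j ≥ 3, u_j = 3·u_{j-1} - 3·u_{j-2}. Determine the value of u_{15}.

15309

Applying the relation repeatedly:
u_3 = 21  u_4 = 51  u_5 = 90  …  u_{12} = -3159  u_{13} = -2187  u_{14} = 2916  u_{15} = 15309.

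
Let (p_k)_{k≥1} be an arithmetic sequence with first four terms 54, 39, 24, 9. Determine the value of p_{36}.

-471

Common difference d = -15.
p_k = 54 + (k - 1)·(-15).
p_{36} = 54 + 35·(-15) = -471.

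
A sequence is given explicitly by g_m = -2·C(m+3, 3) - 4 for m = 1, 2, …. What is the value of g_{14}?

C(17, 3) = 680, so g_{14} = -1364.

-1364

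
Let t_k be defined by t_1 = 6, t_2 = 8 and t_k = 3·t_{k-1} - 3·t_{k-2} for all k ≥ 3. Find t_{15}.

4374

t_3 = 6; t_4 = -6; t_5 = -36; …; t_{12} = 2430; t_{13} = 4374; t_{14} = 5832; t_{15} = 4374.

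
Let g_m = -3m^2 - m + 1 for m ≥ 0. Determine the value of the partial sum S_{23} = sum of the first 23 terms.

Over m = 0..22: Σm = 253, Σm² = 3795.
Total = (-3)·3795 + (-1)·253 + (1)·23 = -11615.

-11615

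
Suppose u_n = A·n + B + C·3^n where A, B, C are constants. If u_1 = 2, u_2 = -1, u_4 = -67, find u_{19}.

Plug in n = 1, 2, 4: A + B + 3C = 2; 2A + B + 9C = -1; 4A + B + 81C = -67.
Subtracting the first from the second: A + 6C = -3.
Subtracting the second from the third: 2A + 72C = -66.
Solving: C = -1, A = 3, then B = 2.
So u_n = 3·n + 2 + (-1)·3^n; at n=19 this is -1162261408.

-1162261408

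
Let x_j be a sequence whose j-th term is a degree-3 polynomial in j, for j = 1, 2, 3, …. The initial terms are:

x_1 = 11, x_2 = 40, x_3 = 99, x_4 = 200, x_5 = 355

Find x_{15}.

1st diffs: 29, 59, 101, 155.
2nd diffs: 30, 42, 54.
3rd diffs: 12, 12 (constant).
Newton forward-difference form: x_j = 11 + 29·C(j-1,1) + 30·C(j-1,2) + 12·C(j-1,3).
At j = 15: j-1 = 14, so x_{15} = 11 + 406 + 2730 + 4368 = 7515.

7515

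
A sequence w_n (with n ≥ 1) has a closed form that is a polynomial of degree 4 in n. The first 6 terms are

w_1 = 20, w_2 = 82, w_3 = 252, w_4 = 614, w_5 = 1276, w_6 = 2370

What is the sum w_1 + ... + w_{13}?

126932

1st diffs: 62, 170, 362, 662, 1094.
2nd diffs: 108, 192, 300, 432.
3rd diffs: 84, 108, 132.
4th diffs: 24, 24 (constant).
Newton forward-difference form: w_n = 20 + 62·C(n-1,1) + 108·C(n-1,2) + 84·C(n-1,3) + 24·C(n-1,4).
Continuing: …, 4052, 6502, 9924, 14546, …, w_{13} = 38252.
Summing n = 1..13 (13 terms) gives 126932.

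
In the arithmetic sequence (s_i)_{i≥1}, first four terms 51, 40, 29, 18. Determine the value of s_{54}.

Common difference d = -11.
s_i = 51 + (i - 1)·(-11).
s_{54} = 51 + 53·(-11) = -532.

-532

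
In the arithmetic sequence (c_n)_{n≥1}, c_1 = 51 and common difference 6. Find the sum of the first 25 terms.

3075

c_n = 51 + (n - 1)·6.
c_{25} = 195; S = 25·(51 + 195)/2 = 3075.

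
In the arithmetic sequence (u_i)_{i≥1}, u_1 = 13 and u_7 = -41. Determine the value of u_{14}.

-104

Common difference d = (-41 - 13) / (7 - 1) = -9.
u_i = 13 + (i - 1)·(-9).
u_{14} = 13 + 13·(-9) = -104.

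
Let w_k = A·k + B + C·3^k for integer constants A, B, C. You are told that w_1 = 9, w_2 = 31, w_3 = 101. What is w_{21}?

Write the equations: A + B + 3C = 9; 2A + B + 9C = 31; 3A + B + 27C = 101.
Subtracting the first from the second: A + 6C = 22.
Subtracting the second from the third: A + 18C = 70.
Solving: C = 4, A = -2, then B = -1.
So w_k = -2·k + (-1) + 4·3^k; at k=21 this is 41841412769.

41841412769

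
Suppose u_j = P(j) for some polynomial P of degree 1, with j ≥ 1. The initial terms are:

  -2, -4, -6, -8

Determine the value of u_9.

-18

1st diffs: -2, -2, -2 (constant).
So u_j = -2j.
Evaluating at j = 9 gives u_9 = -18.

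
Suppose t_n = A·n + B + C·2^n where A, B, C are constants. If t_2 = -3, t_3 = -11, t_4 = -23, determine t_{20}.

The three given values yield: 2A + B + 4C = -3; 3A + B + 8C = -11; 4A + B + 16C = -23.
Subtracting the first from the second: A + 4C = -8.
Subtracting the second from the third: A + 8C = -12.
Solving: C = -1, A = -4, then B = 9.
Therefore t_{20} = -80 + 9 + (-1)·1048576 = -1048647.

-1048647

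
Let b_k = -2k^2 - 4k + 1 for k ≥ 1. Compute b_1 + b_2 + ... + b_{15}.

Over k = 1..15: Σk = 120, Σk² = 1240.
Total = (-2)·1240 + (-4)·120 + (1)·15 = -2945.

-2945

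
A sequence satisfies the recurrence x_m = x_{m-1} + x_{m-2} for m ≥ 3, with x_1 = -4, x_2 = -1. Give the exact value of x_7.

-28

Applying the relation repeatedly:
x_3 = -5;  x_4 = -6;  x_5 = -11;  x_6 = -17;  x_7 = -28.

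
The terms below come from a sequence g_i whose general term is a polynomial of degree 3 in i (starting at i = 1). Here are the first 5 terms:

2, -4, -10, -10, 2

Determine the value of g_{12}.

1st diffs: -6, -6, 0, 12.
2nd diffs: 0, 6, 12.
3rd diffs: 6, 6 (constant).
So g_i = i^3 - 6i^2 + 5i + 2.
Evaluating at i = 12 gives g_{12} = 926.

926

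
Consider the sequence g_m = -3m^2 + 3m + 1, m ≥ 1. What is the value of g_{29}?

g_{29} = -3·29^2 + 3·29 + 1 = -2435.

-2435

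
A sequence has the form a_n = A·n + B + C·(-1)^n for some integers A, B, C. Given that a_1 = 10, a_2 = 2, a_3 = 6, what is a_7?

-2

Plug in n = 1, 2, 3: A + B - C = 10; 2A + B + C = 2; 3A + B - C = 6.
Subtracting the first from the second: A + 2C = -8.
Subtracting the second from the third: A - 2C = 4.
Solving: C = -3, A = -2, then B = 9.
So a_n = -2·n + 9 + (-3)·(-1)^n; at n=7 this is -2.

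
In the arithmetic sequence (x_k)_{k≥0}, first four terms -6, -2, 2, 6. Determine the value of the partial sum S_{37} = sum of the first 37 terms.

Common difference d = 4.
x_k = -6 + (k - 0)·4.
x_{36} = 138; S = 37·(-6 + 138)/2 = 2442.

2442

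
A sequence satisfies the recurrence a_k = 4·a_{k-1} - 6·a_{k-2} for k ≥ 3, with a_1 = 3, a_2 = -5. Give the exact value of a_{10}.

23728

Applying the relation repeatedly:
a_3 = -38  a_4 = -122  a_5 = -260  a_6 = -308  a_7 = 328  a_8 = 3160  a_9 = 10672  a_{10} = 23728.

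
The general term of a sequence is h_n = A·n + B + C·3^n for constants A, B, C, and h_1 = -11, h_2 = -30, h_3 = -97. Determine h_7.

-8717

At n = 1, 2, 3: A + B + 3C = -11; 2A + B + 9C = -30; 3A + B + 27C = -97.
Subtracting the first from the second: A + 6C = -19.
Subtracting the second from the third: A + 18C = -67.
Solving: C = -4, A = 5, then B = -4.
So h_n = 5·n + (-4) + (-4)·3^n; at n=7 this is -8717.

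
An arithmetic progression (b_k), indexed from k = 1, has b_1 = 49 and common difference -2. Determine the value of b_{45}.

-39

b_k = 49 + (k - 1)·(-2).
b_{45} = 49 + 44·(-2) = -39.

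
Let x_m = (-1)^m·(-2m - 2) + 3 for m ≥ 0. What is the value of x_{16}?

(-1)^16 = 1; -2m - 2 at m=16 is -34; so x_{16} = -31.

-31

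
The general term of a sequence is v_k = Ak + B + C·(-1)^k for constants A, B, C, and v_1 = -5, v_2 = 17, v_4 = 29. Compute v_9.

At k = 1, 2, 4: A + B - C = -5; 2A + B + C = 17; 4A + B + C = 29.
Subtracting the first from the second: A + 2C = 22.
Subtracting the second from the third: 2A = 12.
Solving: C = 8, A = 6, then B = -3.
Therefore v_9 = 54 + (-3) + 8·(-1) = 43.

43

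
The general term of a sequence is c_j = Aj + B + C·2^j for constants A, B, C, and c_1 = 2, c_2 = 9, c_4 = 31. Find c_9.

552

Write the equations: A + B + 2C = 2; 2A + B + 4C = 9; 4A + B + 16C = 31.
Subtracting the first from the second: A + 2C = 7.
Subtracting the second from the third: 2A + 12C = 22.
Solving: C = 1, A = 5, then B = -5.
Therefore c_9 = 45 + (-5) + 1·512 = 552.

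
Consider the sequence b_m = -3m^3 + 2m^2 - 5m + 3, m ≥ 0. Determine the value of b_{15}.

b_{15} = -3·15^3 + 2·15^2 - 5·15 + 3 = -9747.

-9747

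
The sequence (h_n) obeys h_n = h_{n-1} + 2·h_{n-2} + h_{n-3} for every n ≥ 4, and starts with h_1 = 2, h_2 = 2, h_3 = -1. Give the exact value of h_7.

Applying the relation repeatedly:
h_4 = 5  h_5 = 5  h_6 = 14  h_7 = 29.

29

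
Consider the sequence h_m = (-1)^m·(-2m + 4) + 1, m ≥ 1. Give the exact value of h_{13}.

23

(-1)^13 = -1; -2m + 4 at m=13 is -22; so h_{13} = 23.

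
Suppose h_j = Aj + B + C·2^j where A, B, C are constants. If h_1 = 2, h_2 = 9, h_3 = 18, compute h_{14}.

Plug in j = 1, 2, 3: A + B + 2C = 2; 2A + B + 4C = 9; 3A + B + 8C = 18.
Subtracting the first from the second: A + 2C = 7.
Subtracting the second from the third: A + 4C = 9.
Solving: C = 1, A = 5, then B = -5.
Hence h_{14} = 5·14 + (-5) + 1·16384 = 16449.

16449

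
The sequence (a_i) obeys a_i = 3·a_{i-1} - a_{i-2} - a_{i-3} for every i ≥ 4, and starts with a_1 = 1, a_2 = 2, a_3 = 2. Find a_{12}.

1683

Step forward from the initial values:
a_4 = 3, a_5 = 5, a_6 = 10, a_7 = 22, a_8 = 51, a_9 = 121, a_{10} = 290, a_{11} = 698, a_{12} = 1683.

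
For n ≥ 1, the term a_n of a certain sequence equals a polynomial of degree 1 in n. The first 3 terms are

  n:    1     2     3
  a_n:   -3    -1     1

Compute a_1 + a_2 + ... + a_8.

1st diffs: 2, 2 (constant).
So a_n = 2n - 5.
Continuing: …, 3, 5, 7, 9, …, a_8 = 11.
Summing n = 1..8 (8 terms) gives 32.

32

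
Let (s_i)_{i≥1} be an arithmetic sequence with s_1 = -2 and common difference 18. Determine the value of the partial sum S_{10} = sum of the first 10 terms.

s_i = -2 + (i - 1)·18.
s_{10} = 160; S = 10·(-2 + 160)/2 = 790.

790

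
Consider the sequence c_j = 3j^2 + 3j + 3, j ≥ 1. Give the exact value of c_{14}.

c_{14} = 3·14^2 + 3·14 + 3 = 633.

633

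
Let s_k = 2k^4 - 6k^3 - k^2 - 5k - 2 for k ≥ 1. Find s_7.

2658

s_7 = 2·7^4 - 6·7^3 - 1·7^2 - 5·7 - 2 = 2658.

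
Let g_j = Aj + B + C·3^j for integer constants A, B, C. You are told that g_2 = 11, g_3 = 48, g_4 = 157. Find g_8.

At j = 2, 3, 4: 2A + B + 9C = 11; 3A + B + 27C = 48; 4A + B + 81C = 157.
Subtracting the first from the second: A + 18C = 37.
Subtracting the second from the third: A + 54C = 109.
Solving: C = 2, A = 1, then B = -9.
Therefore g_8 = 8 + (-9) + 2·6561 = 13121.

13121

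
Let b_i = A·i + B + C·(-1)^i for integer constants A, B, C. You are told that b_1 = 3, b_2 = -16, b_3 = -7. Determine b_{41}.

Plug in i = 1, 2, 3: A + B - C = 3; 2A + B + C = -16; 3A + B - C = -7.
Subtracting the first from the second: A + 2C = -19.
Subtracting the second from the third: A - 2C = 9.
Solving: C = -7, A = -5, then B = 1.
So b_i = -5·i + 1 + (-7)·(-1)^i; at i=41 this is -197.

-197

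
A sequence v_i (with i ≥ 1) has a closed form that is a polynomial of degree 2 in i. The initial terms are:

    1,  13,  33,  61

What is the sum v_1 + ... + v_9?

1113

1st diffs: 12, 20, 28.
2nd diffs: 8, 8 (constant).
Newton forward-difference form: v_i = 1 + 12·C(i-1,1) + 8·C(i-1,2).
Continuing: …, 97, 141, 193, 253, …, v_9 = 321.
Summing i = 1..9 (9 terms) gives 1113.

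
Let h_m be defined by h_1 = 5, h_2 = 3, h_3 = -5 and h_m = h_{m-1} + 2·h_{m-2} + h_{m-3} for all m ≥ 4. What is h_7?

Applying the relation repeatedly:
h_4 = 6; h_5 = -1; h_6 = 6; h_7 = 10.

10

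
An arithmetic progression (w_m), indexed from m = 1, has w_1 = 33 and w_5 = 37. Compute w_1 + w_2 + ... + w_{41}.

2173

Common difference d = (37 - 33) / (5 - 1) = 1.
w_m = 33 + (m - 1)·1.
w_{41} = 73; S = 41·(33 + 73)/2 = 2173.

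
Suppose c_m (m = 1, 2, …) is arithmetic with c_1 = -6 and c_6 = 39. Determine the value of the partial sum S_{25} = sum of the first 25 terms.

2550

Common difference d = (39 - (-6)) / (6 - 1) = 9.
c_m = -6 + (m - 1)·9.
c_{25} = 210; S = 25·(-6 + 210)/2 = 2550.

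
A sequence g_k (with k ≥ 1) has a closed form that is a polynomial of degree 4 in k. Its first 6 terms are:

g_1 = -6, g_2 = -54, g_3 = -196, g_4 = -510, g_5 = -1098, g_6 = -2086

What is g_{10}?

-13398

1st diffs: -48, -142, -314, -588, -988.
2nd diffs: -94, -172, -274, -400.
3rd diffs: -78, -102, -126.
4th diffs: -24, -24 (constant).
So g_k = -k^4 - 3k^3 - 4k^2 + 2.
Evaluating at k = 10 gives g_{10} = -13398.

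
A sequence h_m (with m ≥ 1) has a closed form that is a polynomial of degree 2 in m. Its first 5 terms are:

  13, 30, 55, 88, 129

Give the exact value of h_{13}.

745

1st diffs: 17, 25, 33, 41.
2nd diffs: 8, 8, 8 (constant).
Newton forward-difference form: h_m = 13 + 17·C(m-1,1) + 8·C(m-1,2).
At m = 13: m-1 = 12, so h_{13} = 13 + 204 + 528 = 745.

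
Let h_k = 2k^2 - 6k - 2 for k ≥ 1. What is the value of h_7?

54

h_7 = 2·7^2 - 6·7 - 2 = 54.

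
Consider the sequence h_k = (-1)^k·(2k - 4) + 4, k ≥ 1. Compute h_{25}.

-42

(-1)^25 = -1; 2k - 4 at k=25 is 46; so h_{25} = -42.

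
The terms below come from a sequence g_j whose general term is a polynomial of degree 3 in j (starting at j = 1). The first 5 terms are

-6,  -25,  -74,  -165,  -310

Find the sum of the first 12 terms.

1st diffs: -19, -49, -91, -145.
2nd diffs: -30, -42, -54.
3rd diffs: -12, -12 (constant).
So g_j = -2j^3 - 3j^2 + 4j - 5.
Continuing: …, -521, -810, -1189, -1670, …, g_{12} = -3845.
Summing j = 1..12 (12 terms) gives -13866.

-13866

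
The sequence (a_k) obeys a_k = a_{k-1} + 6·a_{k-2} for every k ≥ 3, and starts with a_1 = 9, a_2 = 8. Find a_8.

10886

Iterate the recurrence:
a_3 = 62; a_4 = 110; a_5 = 482; a_6 = 1142; a_7 = 4034; a_8 = 10886.
(Characteristic roots are 3 and -2.)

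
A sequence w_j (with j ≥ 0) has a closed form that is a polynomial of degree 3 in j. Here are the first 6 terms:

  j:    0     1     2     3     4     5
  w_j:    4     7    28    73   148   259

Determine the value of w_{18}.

1st diffs: 3, 21, 45, 75, 111.
2nd diffs: 18, 24, 30, 36.
3rd diffs: 6, 6, 6 (constant).
Newton forward-difference form: w_j = 4 + 3·C(j,1) + 18·C(j,2) + 6·C(j,3).
At j = 18: j = 18, so w_{18} = 4 + 54 + 2754 + 4896 = 7708.

7708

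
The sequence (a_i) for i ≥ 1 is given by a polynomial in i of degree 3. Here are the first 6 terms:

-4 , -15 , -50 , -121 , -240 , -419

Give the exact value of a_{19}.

1st diffs: -11, -35, -71, -119, -179.
2nd diffs: -24, -36, -48, -60.
3rd diffs: -12, -12, -12 (constant).
So a_i = -2i^3 + 3i - 5.
Evaluating at i = 19 gives a_{19} = -13666.

-13666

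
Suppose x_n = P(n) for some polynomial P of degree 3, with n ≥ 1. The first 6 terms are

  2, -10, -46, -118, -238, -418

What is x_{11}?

-2638

1st diffs: -12, -36, -72, -120, -180.
2nd diffs: -24, -36, -48, -60.
3rd diffs: -12, -12, -12 (constant).
Newton forward-difference form: x_n = 2 + (-12)·C(n-1,1) + (-24)·C(n-1,2) + (-12)·C(n-1,3).
At n = 11: n-1 = 10, so x_{11} = 2 - 120 - 1080 - 1440 = -2638.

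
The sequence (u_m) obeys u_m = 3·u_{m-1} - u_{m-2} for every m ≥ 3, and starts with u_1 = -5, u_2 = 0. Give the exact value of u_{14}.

Step forward from the initial values:
u_3 = 5; u_4 = 15; u_5 = 40; …; u_{11} = 12920; u_{12} = 33825; u_{13} = 88555; u_{14} = 231840.

231840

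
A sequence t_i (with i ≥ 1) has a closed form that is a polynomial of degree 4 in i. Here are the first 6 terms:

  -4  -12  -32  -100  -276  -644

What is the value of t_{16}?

1st diffs: -8, -20, -68, -176, -368.
2nd diffs: -12, -48, -108, -192.
3rd diffs: -36, -60, -84.
4th diffs: -24, -24 (constant).
Newton forward-difference form: t_i = -4 + (-8)·C(i-1,1) + (-12)·C(i-1,2) + (-36)·C(i-1,3) + (-24)·C(i-1,4).
At i = 16: i-1 = 15, so t_{16} = -4 - 120 - 1260 - 16380 - 32760 = -50524.

-50524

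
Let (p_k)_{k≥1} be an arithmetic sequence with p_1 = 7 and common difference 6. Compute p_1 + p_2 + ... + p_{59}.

p_k = 7 + (k - 1)·6.
p_{59} = 355; S = 59·(7 + 355)/2 = 10679.

10679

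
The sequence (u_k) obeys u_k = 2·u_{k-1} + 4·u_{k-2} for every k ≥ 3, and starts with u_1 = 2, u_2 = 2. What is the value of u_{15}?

13811712

Iterate the recurrence:
u_3 = 12, u_4 = 32, u_5 = 112, …, u_{12} = 407552, u_{13} = 1318912, u_{14} = 4268032, u_{15} = 13811712.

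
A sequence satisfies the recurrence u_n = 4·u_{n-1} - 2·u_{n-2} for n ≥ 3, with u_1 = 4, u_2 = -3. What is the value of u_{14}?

Applying the relation repeatedly:
u_3 = -20;  u_4 = -74;  u_5 = -256;  …;  u_{11} = -406592;  u_{12} = -1388192;  u_{13} = -4739584;  u_{14} = -16181952.

-16181952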